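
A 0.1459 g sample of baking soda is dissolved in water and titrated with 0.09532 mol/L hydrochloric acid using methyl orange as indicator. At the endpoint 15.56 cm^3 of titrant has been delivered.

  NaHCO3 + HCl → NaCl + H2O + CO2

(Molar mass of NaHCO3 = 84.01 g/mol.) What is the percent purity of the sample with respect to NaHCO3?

85.40 %

n(HCl) = 0.01556 L × 0.09532 mol/L = 1.483 × 10^-3 mol
n(NaHCO3) = 1.483 × 10^-3 mol (1:1 ratio)
mass of NaHCO3 = 1.483 × 10^-3 × 84.01 g/mol = 0.1246 g
% NaHCO3 = 0.1246 / 0.1459 × 100 = 85.40 %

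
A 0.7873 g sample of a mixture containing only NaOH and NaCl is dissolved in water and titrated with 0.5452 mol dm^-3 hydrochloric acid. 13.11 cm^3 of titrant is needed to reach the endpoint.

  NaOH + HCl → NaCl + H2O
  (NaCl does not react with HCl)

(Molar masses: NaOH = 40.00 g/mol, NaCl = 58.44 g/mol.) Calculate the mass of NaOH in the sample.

0.2859 g

n(HCl) = 0.01311 × 0.5452 = 7.148 × 10^-3 mol
Let x = n(NaOH), y = n(NaCl).
Titrant: 1x = 7.148 × 10^-3;  mass: 40.00x + 58.44y = 0.7873
Solving, x = 7.148 × 10^-3 mol, y = 8.580 × 10^-3 mol
mass of NaOH = 7.148 × 10^-3 × 40.00 = 0.2859 g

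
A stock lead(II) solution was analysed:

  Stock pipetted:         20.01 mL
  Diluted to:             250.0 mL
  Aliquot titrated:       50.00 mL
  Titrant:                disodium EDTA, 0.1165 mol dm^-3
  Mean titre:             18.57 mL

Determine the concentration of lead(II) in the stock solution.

0.5406 mol/L

Pb^2+ + EDTA^4- → [Pb(EDTA)]^2-
n(EDTA) = 0.01857 × 0.1165 = 2.163 × 10^-3 mol
n(Pb2+) in the aliquot = 2.163 × 10^-3 mol (1:1 ratio)
[Pb2+]_dilute = 2.163 × 10^-3 / 0.05000 = 0.04327 mol/L
Dilution factor = 250.0 / 20.01 = 12.49
[Pb2+]_stock = 0.04327 × 12.49 = 0.5406 mol/L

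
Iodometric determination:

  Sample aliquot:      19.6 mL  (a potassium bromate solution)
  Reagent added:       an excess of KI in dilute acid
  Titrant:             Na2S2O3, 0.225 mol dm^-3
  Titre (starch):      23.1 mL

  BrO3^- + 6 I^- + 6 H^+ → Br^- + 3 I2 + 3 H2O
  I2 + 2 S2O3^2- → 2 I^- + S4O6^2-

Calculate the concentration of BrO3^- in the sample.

n(S2O3^2-) = 0.0231 × 0.225 = 5.20 × 10^-3 mol
n(I2) = n(S2O3^2-)/2 = 2.60 × 10^-3 mol
From the 1:3 ratio, n(BrO3^-) in the aliquot = 1/3 × 2.60 × 10^-3 = 8.66 × 10^-4 mol
[BrO3^-] = 8.66 × 10^-4 / 0.0196 = 0.0442 mol/L

0.0442 mol/L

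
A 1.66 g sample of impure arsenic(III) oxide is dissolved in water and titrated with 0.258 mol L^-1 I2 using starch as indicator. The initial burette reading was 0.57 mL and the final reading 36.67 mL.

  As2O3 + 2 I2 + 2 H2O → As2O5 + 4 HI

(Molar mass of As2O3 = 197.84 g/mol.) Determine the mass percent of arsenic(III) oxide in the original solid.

n(I2) = 0.0361 L × 0.258 mol/L = 9.31 × 10^-3 mol
From the 1:2 ratio, n(As2O3) = 1/2 × 9.31 × 10^-3 = 4.66 × 10^-3 mol
mass of As2O3 = 4.66 × 10^-3 × 197.84 g/mol = 0.921 g
% As2O3 = 0.921 / 1.66 × 100 = 55.5 %

55.5 %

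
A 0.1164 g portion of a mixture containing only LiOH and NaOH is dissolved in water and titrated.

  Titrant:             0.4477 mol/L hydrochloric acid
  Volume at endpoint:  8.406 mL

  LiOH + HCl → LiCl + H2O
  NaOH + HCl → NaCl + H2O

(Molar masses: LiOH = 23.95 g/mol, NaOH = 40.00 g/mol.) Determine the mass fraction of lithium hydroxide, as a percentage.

43.76 %

n(HCl) = 0.008406 × 0.4477 = 3.763 × 10^-3 mol
Let x = n(LiOH), y = n(NaOH).
Titrant: 1x + 1y = 3.763 × 10^-3;  mass: 23.95x + 40.00y = 0.1164
Solving, x = 2.127 × 10^-3 mol, y = 1.637 × 10^-3 mol
mass of LiOH = 2.127 × 10^-3 × 23.95 = 0.05094 g
% LiOH = 0.05094 / 0.1164 × 100 = 43.76 %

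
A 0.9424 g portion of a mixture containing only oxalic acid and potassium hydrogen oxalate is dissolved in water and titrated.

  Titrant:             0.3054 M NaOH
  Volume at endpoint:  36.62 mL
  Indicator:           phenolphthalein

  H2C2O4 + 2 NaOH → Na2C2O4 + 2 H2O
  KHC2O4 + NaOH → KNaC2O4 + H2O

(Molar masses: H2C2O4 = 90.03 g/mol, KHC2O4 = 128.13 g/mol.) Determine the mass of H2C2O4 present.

0.2657 g

n(NaOH) = 0.03662 × 0.3054 = 0.01118 mol
Let x = n(H2C2O4), y = n(KHC2O4).
Titrant: 2x + 1y = 0.01118;  mass: 90.03x + 128.13y = 0.9424
Solving, x = 2.951 × 10^-3 mol, y = 5.281 × 10^-3 mol
mass of H2C2O4 = 2.951 × 10^-3 × 90.03 = 0.2657 g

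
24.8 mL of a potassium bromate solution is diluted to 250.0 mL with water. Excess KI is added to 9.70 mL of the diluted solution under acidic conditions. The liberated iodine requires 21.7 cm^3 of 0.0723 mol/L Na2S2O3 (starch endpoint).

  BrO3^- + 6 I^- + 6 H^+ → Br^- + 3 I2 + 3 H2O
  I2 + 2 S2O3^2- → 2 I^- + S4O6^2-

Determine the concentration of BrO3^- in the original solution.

0.272 mol/L

n(S2O3^2-) = 0.0217 × 0.0723 = 1.57 × 10^-3 mol
n(I2) = n(S2O3^2-)/2 = 7.84 × 10^-4 mol
From the 1:3 ratio, n(BrO3^-) in the aliquot = 1/3 × 7.84 × 10^-4 = 2.61 × 10^-4 mol
[BrO3^-]_dilute = 2.61 × 10^-4 / 0.00970 = 0.0270 mol/L
[BrO3^-]_original = 0.0270 × 250.0/24.8 = 0.272 mol/L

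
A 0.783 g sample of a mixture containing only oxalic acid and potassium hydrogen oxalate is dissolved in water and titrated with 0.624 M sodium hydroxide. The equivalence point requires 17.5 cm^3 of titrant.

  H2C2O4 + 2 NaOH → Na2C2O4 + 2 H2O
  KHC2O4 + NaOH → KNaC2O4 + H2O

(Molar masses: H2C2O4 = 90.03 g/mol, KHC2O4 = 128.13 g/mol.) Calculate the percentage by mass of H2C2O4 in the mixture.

42.6 %

n(NaOH) = 0.0175 × 0.624 = 0.0109 mol
Let x = n(H2C2O4), y = n(KHC2O4).
Titrant: 2x + 1y = 0.0109;  mass: 90.03x + 128.13y = 0.783
Solving, x = 3.71 × 10^-3 mol, y = 3.51 × 10^-3 mol
mass of H2C2O4 = 3.71 × 10^-3 × 90.03 = 0.334 g
% H2C2O4 = 0.334 / 0.783 × 100 = 42.6 %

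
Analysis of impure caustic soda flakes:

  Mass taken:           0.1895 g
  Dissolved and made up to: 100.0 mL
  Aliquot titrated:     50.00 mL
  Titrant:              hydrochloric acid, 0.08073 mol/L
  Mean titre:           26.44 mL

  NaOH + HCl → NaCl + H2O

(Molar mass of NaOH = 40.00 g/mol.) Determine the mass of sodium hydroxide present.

n(HCl) per titration = 0.02644 × 0.08073 = 2.135 × 10^-3 mol
n(NaOH) in each aliquot = 2.135 × 10^-3 mol (1:1 ratio)
n(NaOH) in the whole flask = 2.135 × 10^-3 × 100.0/50.00 = 4.269 × 10^-3 mol
mass of NaOH = 4.269 × 10^-3 × 40.00 = 0.1708 g

0.1708 g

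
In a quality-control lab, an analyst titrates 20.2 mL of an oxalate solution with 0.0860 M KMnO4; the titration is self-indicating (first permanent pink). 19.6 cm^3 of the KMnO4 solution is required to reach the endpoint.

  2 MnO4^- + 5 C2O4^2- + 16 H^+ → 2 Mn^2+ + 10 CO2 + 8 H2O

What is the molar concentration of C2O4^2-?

0.209 M

n(KMnO4) = 0.0196 L × 0.0860 mol/L = 1.69 × 10^-3 mol
From the 5:2 mole ratio, n(C2O4^2-) = 5/2 × 1.69 × 10^-3 = 4.21 × 10^-3 mol
[C2O4^2-] = 4.21 × 10^-3 mol / 0.0202 L = 0.209 mol/L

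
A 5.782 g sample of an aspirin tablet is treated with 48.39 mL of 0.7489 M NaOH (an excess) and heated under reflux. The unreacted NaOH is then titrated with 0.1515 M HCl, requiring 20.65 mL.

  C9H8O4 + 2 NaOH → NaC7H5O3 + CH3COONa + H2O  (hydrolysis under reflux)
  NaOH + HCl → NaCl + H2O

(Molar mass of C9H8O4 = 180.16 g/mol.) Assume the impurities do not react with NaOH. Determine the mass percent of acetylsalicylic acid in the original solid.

n(NaOH) added = 0.04839 × 0.7489 = 0.03624 mol
n(HCl) used in back-titration = 0.02065 × 0.1515 = 3.128 × 10^-3 mol
n(NaOH) left over = 3.128 × 10^-3 mol (1:1 ratio)
n(NaOH) consumed by analyte = 0.03624 − 3.128 × 10^-3 = 0.03311 mol
From the 1:2 ratio, n(C9H8O4) = 1/2 × 0.03311 = 0.01656 mol
mass of C9H8O4 = 0.01656 × 180.16 = 2.983 g
% C9H8O4 = 2.983 / 5.782 × 100 = 51.58 %

51.58 %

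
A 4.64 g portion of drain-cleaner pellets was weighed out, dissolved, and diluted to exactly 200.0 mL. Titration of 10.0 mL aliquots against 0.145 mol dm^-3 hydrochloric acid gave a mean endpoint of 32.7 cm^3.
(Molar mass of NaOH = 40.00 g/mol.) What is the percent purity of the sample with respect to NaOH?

81.8 %

NaOH + HCl → NaCl + H2O
n(HCl) per titration = 0.0327 × 0.145 = 4.74 × 10^-3 mol
n(NaOH) in each aliquot = 4.74 × 10^-3 mol (1:1 ratio)
n(NaOH) in the whole flask = 4.74 × 10^-3 × 200.0/10.0 = 0.0948 mol
mass of NaOH = 0.0948 × 40.00 = 3.79 g
% NaOH = 3.79 / 4.64 × 100 = 81.8 %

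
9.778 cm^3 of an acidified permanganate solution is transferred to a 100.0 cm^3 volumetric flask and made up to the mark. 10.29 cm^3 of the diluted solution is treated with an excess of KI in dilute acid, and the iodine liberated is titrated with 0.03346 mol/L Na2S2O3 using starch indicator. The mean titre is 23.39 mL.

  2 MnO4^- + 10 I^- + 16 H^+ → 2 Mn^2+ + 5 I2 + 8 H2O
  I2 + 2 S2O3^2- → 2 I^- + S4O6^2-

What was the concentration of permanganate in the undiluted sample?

0.1556 mol/L

n(S2O3^2-) = 0.02339 × 0.03346 = 7.826 × 10^-4 mol
n(I2) = n(S2O3^2-)/2 = 3.913 × 10^-4 mol
From the 2:5 ratio, n(MnO4^-) in the aliquot = 2/5 × 3.913 × 10^-4 = 1.565 × 10^-4 mol
[MnO4^-]_dilute = 1.565 × 10^-4 / 0.01029 = 0.01521 mol/L
[MnO4^-]_original = 0.01521 × 100.0/9.778 = 0.1556 mol/L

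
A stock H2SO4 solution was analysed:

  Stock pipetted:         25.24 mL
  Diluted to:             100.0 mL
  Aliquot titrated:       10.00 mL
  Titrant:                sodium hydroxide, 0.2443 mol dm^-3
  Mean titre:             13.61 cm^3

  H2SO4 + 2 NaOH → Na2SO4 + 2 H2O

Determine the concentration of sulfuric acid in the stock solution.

n(NaOH) = 0.01361 × 0.2443 = 3.325 × 10^-3 mol
From the 1:2 ratio, n(H2SO4) in the aliquot = 1/2 × 3.325 × 10^-3 = 1.662 × 10^-3 mol
[H2SO4]_dilute = 1.662 × 10^-3 / 0.01000 = 0.1662 mol/L
Dilution factor = 100.0 / 25.24 = 3.962
[H2SO4]_stock = 0.1662 × 3.962 = 0.6587 mol/L

0.6587 mol/L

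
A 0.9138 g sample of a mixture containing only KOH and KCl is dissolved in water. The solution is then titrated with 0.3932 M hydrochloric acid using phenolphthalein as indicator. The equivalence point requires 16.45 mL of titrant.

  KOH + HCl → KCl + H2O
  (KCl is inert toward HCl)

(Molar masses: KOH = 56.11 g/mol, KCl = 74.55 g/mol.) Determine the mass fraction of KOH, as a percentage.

39.72 %

n(HCl) = 0.01645 × 0.3932 = 6.468 × 10^-3 mol
Let x = n(KOH), y = n(KCl).
Titrant: 1x = 6.468 × 10^-3;  mass: 56.11x + 74.55y = 0.9138
Solving, x = 6.468 × 10^-3 mol, y = 7.389 × 10^-3 mol
mass of KOH = 6.468 × 10^-3 × 56.11 = 0.3629 g
% KOH = 0.3629 / 0.9138 × 100 = 39.72 %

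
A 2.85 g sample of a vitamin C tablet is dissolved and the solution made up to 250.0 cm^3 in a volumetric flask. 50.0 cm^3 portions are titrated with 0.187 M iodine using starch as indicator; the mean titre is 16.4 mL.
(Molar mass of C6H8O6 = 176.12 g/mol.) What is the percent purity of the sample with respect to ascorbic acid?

C6H8O6 + I2 → C6H6O6 + 2 HI
n(I2) per titration = 0.0164 × 0.187 = 3.07 × 10^-3 mol
n(C6H8O6) in each aliquot = 3.07 × 10^-3 mol (1:1 ratio)
n(C6H8O6) in the whole flask = 3.07 × 10^-3 × 250.0/50.0 = 0.0153 mol
mass of C6H8O6 = 0.0153 × 176.12 = 2.70 g
% C6H8O6 = 2.70 / 2.85 × 100 = 94.8 %

94.8 %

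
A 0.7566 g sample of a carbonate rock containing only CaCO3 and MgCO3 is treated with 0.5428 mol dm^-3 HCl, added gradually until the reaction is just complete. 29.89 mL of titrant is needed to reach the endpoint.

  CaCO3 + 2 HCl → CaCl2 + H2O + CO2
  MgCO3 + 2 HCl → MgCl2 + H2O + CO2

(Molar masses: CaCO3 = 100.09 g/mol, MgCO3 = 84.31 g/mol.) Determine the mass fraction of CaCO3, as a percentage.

60.92 %

n(HCl) = 0.02989 × 0.5428 = 0.01622 mol
Let x = n(CaCO3), y = n(MgCO3).
Titrant: 2x + 2y = 0.01622;  mass: 100.09x + 84.31y = 0.7566
Solving, x = 4.605 × 10^-3 mol, y = 3.507 × 10^-3 mol
mass of CaCO3 = 4.605 × 10^-3 × 100.09 = 0.4609 g
% CaCO3 = 0.4609 / 0.7566 × 100 = 60.92 %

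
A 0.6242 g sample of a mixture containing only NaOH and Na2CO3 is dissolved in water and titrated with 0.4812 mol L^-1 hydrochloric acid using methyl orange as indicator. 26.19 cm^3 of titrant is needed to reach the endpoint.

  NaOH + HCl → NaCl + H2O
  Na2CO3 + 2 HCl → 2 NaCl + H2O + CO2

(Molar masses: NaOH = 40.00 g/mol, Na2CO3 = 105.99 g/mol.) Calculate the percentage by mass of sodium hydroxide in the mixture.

21.54 %

n(HCl) = 0.02619 × 0.4812 = 0.01260 mol
Let x = n(NaOH), y = n(Na2CO3).
Titrant: 1x + 2y = 0.01260;  mass: 40.00x + 105.99y = 0.6242
Solving, x = 3.361 × 10^-3 mol, y = 4.621 × 10^-3 mol
mass of NaOH = 3.361 × 10^-3 × 40.00 = 0.1344 g
% NaOH = 0.1344 / 0.6242 × 100 = 21.54 %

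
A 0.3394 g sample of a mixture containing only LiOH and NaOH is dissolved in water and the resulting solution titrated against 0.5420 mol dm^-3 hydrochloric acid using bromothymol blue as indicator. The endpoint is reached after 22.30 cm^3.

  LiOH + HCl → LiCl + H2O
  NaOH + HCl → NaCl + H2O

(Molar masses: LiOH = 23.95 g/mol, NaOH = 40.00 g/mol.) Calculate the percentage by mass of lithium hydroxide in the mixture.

n(HCl) = 0.02230 × 0.5420 = 0.01209 mol
Let x = n(LiOH), y = n(NaOH).
Titrant: 1x + 1y = 0.01209;  mass: 23.95x + 40.00y = 0.3394
Solving, x = 8.976 × 10^-3 mol, y = 3.111 × 10^-3 mol
mass of LiOH = 8.976 × 10^-3 × 23.95 = 0.2150 g
% LiOH = 0.2150 / 0.3394 × 100 = 63.34 %

63.34 %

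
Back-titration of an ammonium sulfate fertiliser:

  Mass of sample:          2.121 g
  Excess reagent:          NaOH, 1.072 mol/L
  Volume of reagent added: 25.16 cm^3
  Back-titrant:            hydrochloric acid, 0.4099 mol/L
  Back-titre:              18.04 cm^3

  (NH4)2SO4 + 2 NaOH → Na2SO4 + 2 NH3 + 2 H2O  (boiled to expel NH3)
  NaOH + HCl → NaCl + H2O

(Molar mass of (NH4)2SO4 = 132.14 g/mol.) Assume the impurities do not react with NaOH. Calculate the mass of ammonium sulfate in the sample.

1.293 g

n(NaOH) added = 0.02516 × 1.072 = 0.02697 mol
n(HCl) used in back-titration = 0.01804 × 0.4099 = 7.395 × 10^-3 mol
n(NaOH) left over = 7.395 × 10^-3 mol (1:1 ratio)
n(NaOH) consumed by analyte = 0.02697 − 7.395 × 10^-3 = 0.01958 mol
From the 1:2 ratio, n((NH4)2SO4) = 1/2 × 0.01958 = 9.788 × 10^-3 mol
mass of (NH4)2SO4 = 9.788 × 10^-3 × 132.14 = 1.293 g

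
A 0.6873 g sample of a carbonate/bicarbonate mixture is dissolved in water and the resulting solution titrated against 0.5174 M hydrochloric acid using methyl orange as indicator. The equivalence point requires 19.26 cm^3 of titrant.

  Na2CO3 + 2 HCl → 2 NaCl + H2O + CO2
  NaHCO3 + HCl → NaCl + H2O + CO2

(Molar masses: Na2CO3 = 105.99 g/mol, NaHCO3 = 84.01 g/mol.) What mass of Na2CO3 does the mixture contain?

0.2561 g

n(HCl) = 0.01926 × 0.5174 = 9.965 × 10^-3 mol
Let x = n(Na2CO3), y = n(NaHCO3).
Titrant: 2x + 1y = 9.965 × 10^-3;  mass: 105.99x + 84.01y = 0.6873
Solving, x = 2.416 × 10^-3 mol, y = 5.133 × 10^-3 mol
mass of Na2CO3 = 2.416 × 10^-3 × 105.99 = 0.2561 g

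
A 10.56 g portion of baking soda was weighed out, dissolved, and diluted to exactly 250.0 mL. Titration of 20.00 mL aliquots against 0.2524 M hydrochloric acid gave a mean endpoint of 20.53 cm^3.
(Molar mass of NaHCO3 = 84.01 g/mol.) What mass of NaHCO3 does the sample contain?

NaHCO3 + HCl → NaCl + H2O + CO2
n(HCl) per titration = 0.02053 × 0.2524 = 5.182 × 10^-3 mol
n(NaHCO3) in each aliquot = 5.182 × 10^-3 mol (1:1 ratio)
n(NaHCO3) in the whole flask = 5.182 × 10^-3 × 250.0/20.00 = 0.06477 mol
mass of NaHCO3 = 0.06477 × 84.01 = 5.442 g

5.442 g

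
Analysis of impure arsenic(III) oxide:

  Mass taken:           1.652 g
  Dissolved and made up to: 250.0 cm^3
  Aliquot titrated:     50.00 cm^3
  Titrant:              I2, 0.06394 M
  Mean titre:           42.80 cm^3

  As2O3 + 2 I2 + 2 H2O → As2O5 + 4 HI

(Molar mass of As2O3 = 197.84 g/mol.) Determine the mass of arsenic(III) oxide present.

n(I2) per titration = 0.04280 × 0.06394 = 2.737 × 10^-3 mol
From the 1:2 ratio, n(As2O3) in each aliquot = 1/2 × 2.737 × 10^-3 = 1.368 × 10^-3 mol
n(As2O3) in the whole flask = 1.368 × 10^-3 × 250.0/50.00 = 6.842 × 10^-3 mol
mass of As2O3 = 6.842 × 10^-3 × 197.84 = 1.354 g

1.354 g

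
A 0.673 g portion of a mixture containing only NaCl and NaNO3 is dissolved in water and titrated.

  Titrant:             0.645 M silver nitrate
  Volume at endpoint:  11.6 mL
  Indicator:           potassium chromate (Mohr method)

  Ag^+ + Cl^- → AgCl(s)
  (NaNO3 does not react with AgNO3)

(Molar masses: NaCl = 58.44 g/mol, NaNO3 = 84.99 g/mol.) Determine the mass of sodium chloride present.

0.437 g

n(AgNO3) = 0.0116 × 0.645 = 7.48 × 10^-3 mol
Let x = n(NaCl), y = n(NaNO3).
Titrant: 1x = 7.48 × 10^-3;  mass: 58.44x + 84.99y = 0.673
Solving, x = 7.48 × 10^-3 mol, y = 2.77 × 10^-3 mol
mass of NaCl = 7.48 × 10^-3 × 58.44 = 0.437 g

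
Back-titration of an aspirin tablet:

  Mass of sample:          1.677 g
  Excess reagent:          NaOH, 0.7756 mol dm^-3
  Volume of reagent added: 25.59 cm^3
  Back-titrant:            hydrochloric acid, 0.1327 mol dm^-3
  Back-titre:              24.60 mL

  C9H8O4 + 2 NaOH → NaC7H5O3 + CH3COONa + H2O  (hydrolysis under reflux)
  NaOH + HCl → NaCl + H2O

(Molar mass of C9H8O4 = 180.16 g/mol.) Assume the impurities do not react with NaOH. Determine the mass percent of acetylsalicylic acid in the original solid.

89.08 %

n(NaOH) added = 0.02559 × 0.7756 = 0.01985 mol
n(HCl) used in back-titration = 0.02460 × 0.1327 = 3.264 × 10^-3 mol
n(NaOH) left over = 3.264 × 10^-3 mol (1:1 ratio)
n(NaOH) consumed by analyte = 0.01985 − 3.264 × 10^-3 = 0.01658 mol
From the 1:2 ratio, n(C9H8O4) = 1/2 × 0.01658 = 8.292 × 10^-3 mol
mass of C9H8O4 = 8.292 × 10^-3 × 180.16 = 1.494 g
% C9H8O4 = 1.494 / 1.677 × 100 = 89.08 %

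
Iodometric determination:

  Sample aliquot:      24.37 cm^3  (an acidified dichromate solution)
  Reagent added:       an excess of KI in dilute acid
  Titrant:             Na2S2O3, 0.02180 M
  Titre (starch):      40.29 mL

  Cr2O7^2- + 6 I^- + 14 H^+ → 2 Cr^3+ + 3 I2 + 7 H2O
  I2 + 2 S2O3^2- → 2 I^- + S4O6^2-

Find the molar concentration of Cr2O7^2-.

0.006007 M

n(S2O3^2-) = 0.04029 × 0.02180 = 8.783 × 10^-4 mol
n(I2) = n(S2O3^2-)/2 = 4.392 × 10^-4 mol
From the 1:3 ratio, n(Cr2O7^2-) in the aliquot = 1/3 × 4.392 × 10^-4 = 1.464 × 10^-4 mol
[Cr2O7^2-] = 1.464 × 10^-4 / 0.02437 = 0.006007 mol/L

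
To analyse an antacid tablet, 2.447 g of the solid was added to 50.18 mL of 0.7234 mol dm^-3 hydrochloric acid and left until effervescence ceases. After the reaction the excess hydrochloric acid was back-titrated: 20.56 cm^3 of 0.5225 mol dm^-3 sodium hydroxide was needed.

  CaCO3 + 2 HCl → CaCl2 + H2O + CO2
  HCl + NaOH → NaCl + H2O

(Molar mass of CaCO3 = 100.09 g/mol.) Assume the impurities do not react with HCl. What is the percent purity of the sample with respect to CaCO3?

n(HCl) added = 0.05018 × 0.7234 = 0.03630 mol
n(NaOH) used in back-titration = 0.02056 × 0.5225 = 0.01074 mol
n(HCl) left over = 0.01074 mol (1:1 ratio)
n(HCl) consumed by analyte = 0.03630 − 0.01074 = 0.02556 mol
From the 1:2 ratio, n(CaCO3) = 1/2 × 0.02556 = 0.01278 mol
mass of CaCO3 = 0.01278 × 100.09 = 1.279 g
% CaCO3 = 1.279 / 2.447 × 100 = 52.27 %

52.27 %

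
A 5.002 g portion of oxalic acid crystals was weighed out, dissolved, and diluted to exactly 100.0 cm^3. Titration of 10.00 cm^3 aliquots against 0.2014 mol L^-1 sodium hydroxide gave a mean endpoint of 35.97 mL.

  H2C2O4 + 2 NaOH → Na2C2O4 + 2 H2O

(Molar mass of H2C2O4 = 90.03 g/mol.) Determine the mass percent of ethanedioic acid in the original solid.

65.19 %

n(NaOH) per titration = 0.03597 × 0.2014 = 7.244 × 10^-3 mol
From the 1:2 ratio, n(H2C2O4) in each aliquot = 1/2 × 7.244 × 10^-3 = 3.622 × 10^-3 mol
n(H2C2O4) in the whole flask = 3.622 × 10^-3 × 100.0/10.00 = 0.03622 mol
mass of H2C2O4 = 0.03622 × 90.03 = 3.261 g
% H2C2O4 = 3.261 / 5.002 × 100 = 65.19 %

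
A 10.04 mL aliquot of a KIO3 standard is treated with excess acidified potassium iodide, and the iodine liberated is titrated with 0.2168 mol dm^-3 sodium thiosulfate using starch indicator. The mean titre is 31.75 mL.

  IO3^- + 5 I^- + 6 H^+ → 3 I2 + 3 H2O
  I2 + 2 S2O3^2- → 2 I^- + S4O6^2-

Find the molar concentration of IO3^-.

0.1143 mol/L

n(S2O3^2-) = 0.03175 × 0.2168 = 6.883 × 10^-3 mol
n(I2) = n(S2O3^2-)/2 = 3.442 × 10^-3 mol
From the 1:3 ratio, n(IO3^-) in the aliquot = 1/3 × 3.442 × 10^-3 = 1.147 × 10^-3 mol
[IO3^-] = 1.147 × 10^-3 / 0.01004 = 0.1143 mol/L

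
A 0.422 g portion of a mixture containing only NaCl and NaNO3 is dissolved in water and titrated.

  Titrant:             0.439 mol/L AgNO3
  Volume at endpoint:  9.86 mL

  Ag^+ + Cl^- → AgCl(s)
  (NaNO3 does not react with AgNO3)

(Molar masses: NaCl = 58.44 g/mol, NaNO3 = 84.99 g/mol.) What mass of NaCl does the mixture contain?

n(AgNO3) = 0.00986 × 0.439 = 4.33 × 10^-3 mol
Let x = n(NaCl), y = n(NaNO3).
Titrant: 1x = 4.33 × 10^-3;  mass: 58.44x + 84.99y = 0.422
Solving, x = 4.33 × 10^-3 mol, y = 1.99 × 10^-3 mol
mass of NaCl = 4.33 × 10^-3 × 58.44 = 0.253 g

0.253 g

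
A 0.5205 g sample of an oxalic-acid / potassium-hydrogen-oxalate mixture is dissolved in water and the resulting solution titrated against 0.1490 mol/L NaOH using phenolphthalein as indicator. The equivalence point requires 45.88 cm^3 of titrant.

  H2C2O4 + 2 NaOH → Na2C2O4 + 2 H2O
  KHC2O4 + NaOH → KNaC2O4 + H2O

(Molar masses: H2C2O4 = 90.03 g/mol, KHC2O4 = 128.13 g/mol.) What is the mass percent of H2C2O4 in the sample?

n(NaOH) = 0.04588 × 0.1490 = 6.836 × 10^-3 mol
Let x = n(H2C2O4), y = n(KHC2O4).
Titrant: 2x + 1y = 6.836 × 10^-3;  mass: 90.03x + 128.13y = 0.5205
Solving, x = 2.138 × 10^-3 mol, y = 2.560 × 10^-3 mol
mass of H2C2O4 = 2.138 × 10^-3 × 90.03 = 0.1925 g
% H2C2O4 = 0.1925 / 0.5205 × 100 = 36.98 %

36.98 %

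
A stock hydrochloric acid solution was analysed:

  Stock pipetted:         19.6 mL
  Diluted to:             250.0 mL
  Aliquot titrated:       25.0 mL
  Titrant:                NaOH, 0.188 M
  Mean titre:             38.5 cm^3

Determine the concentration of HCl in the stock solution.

3.69 M

HCl + NaOH → NaCl + H2O
n(NaOH) = 0.0385 × 0.188 = 7.24 × 10^-3 mol
n(HCl) in the aliquot = 7.24 × 10^-3 mol (1:1 ratio)
[HCl]_dilute = 7.24 × 10^-3 / 0.0250 = 0.290 mol/L
Dilution factor = 250.0 / 19.6 = 12.76
[HCl]_stock = 0.290 × 12.76 = 3.69 mol/L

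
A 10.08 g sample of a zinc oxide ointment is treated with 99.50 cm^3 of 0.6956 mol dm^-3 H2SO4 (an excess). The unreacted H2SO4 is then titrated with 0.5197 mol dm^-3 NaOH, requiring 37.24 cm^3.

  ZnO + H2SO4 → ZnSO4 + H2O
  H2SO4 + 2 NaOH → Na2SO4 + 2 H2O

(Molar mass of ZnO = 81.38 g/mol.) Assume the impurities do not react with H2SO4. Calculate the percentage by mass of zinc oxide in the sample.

48.07 %

n(H2SO4) added = 0.09950 × 0.6956 = 0.06921 mol
n(NaOH) used in back-titration = 0.03724 × 0.5197 = 0.01935 mol
From the 1:2 ratio, n(H2SO4) left over = 1/2 × 0.01935 = 9.677 × 10^-3 mol
n(H2SO4) consumed by analyte = 0.06921 − 9.677 × 10^-3 = 0.05954 mol
n(ZnO) = 0.05954 mol (1:1 ratio)
mass of ZnO = 0.05954 × 81.38 = 4.845 g
% ZnO = 4.845 / 10.08 × 100 = 48.07 %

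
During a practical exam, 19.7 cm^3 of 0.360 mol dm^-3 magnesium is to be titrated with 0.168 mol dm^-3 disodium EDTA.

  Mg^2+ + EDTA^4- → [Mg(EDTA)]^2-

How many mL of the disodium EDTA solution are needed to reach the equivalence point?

42.2 mL

n(Mg2+) = 0.0197 L × 0.360 mol/L = 7.09 × 10^-3 mol
n(EDTA) = 7.09 × 10^-3 mol (1:1 stoichiometry)
V(EDTA) = 7.09 × 10^-3 mol / 0.168 mol/L = 0.0422 L = 42.2 mL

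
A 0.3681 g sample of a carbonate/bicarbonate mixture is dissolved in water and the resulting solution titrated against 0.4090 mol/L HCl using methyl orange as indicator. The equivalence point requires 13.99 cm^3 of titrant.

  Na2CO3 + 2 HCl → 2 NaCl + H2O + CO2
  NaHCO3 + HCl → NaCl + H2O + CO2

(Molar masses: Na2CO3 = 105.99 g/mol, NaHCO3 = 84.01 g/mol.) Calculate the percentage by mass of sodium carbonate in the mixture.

52.27 %

n(HCl) = 0.01399 × 0.4090 = 5.722 × 10^-3 mol
Let x = n(Na2CO3), y = n(NaHCO3).
Titrant: 2x + 1y = 5.722 × 10^-3;  mass: 105.99x + 84.01y = 0.3681
Solving, x = 1.815 × 10^-3 mol, y = 2.091 × 10^-3 mol
mass of Na2CO3 = 1.815 × 10^-3 × 105.99 = 0.1924 g
% Na2CO3 = 0.1924 / 0.3681 × 100 = 52.27 %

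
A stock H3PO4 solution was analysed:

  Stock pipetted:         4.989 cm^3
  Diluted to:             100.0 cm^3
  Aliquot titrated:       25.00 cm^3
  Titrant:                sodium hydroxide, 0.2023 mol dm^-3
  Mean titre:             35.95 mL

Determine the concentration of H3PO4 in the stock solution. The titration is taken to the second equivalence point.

2.915 mol/L

H3PO4 + 2 NaOH → Na2HPO4 + 2 H2O
n(NaOH) = 0.03595 × 0.2023 = 7.273 × 10^-3 mol
From the 1:2 ratio, n(H3PO4) in the aliquot = 1/2 × 7.273 × 10^-3 = 3.636 × 10^-3 mol
[H3PO4]_dilute = 3.636 × 10^-3 / 0.02500 = 0.1455 mol/L
Dilution factor = 100.0 / 4.989 = 20.04
[H3PO4]_stock = 0.1455 × 20.04 = 2.915 mol/L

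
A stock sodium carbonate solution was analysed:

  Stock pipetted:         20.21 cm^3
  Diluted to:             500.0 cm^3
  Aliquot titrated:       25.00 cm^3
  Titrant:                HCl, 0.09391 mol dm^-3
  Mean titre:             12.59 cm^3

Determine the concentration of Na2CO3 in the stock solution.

Na2CO3 + 2 HCl → 2 NaCl + H2O + CO2
n(HCl) = 0.01259 × 0.09391 = 1.182 × 10^-3 mol
From the 1:2 ratio, n(Na2CO3) in the aliquot = 1/2 × 1.182 × 10^-3 = 5.912 × 10^-4 mol
[Na2CO3]_dilute = 5.912 × 10^-4 / 0.02500 = 0.02365 mol/L
Dilution factor = 500.0 / 20.21 = 24.74
[Na2CO3]_stock = 0.02365 × 24.74 = 0.5850 mol/L

0.5850 mol/L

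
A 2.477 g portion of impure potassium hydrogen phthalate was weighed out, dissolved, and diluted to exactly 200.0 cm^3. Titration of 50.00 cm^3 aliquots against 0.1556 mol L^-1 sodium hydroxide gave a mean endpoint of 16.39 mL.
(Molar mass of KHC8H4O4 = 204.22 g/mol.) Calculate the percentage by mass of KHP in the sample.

84.10 %

KHC8H4O4 + NaOH → KNaC8H4O4 + H2O
n(NaOH) per titration = 0.01639 × 0.1556 = 2.550 × 10^-3 mol
n(KHC8H4O4) in each aliquot = 2.550 × 10^-3 mol (1:1 ratio)
n(KHC8H4O4) in the whole flask = 2.550 × 10^-3 × 200.0/50.00 = 0.01020 mol
mass of KHC8H4O4 = 0.01020 × 204.22 = 2.083 g
% KHC8H4O4 = 2.083 / 2.477 × 100 = 84.10 %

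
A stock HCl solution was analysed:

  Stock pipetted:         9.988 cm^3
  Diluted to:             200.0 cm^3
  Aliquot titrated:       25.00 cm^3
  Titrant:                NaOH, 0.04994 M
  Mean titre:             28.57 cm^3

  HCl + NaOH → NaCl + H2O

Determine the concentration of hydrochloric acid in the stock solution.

n(NaOH) = 0.02857 × 0.04994 = 1.427 × 10^-3 mol
n(HCl) in the aliquot = 1.427 × 10^-3 mol (1:1 ratio)
[HCl]_dilute = 1.427 × 10^-3 / 0.02500 = 0.05707 mol/L
Dilution factor = 200.0 / 9.988 = 20.02
[HCl]_stock = 0.05707 × 20.02 = 1.143 mol/L

1.143 M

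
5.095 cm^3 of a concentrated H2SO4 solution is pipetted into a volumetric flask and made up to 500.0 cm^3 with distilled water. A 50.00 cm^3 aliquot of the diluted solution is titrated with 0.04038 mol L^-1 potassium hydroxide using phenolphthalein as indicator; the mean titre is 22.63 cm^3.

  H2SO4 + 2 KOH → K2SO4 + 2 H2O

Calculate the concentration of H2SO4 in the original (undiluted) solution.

n(KOH) = 0.02263 × 0.04038 = 9.138 × 10^-4 mol
From the 1:2 ratio, n(H2SO4) in the aliquot = 1/2 × 9.138 × 10^-4 = 4.569 × 10^-4 mol
[H2SO4]_dilute = 4.569 × 10^-4 / 0.05000 = 0.009138 mol/L
Dilution factor = 500.0 / 5.095 = 98.14
[H2SO4]_stock = 0.009138 × 98.14 = 0.8968 mol/L

0.8968 mol/L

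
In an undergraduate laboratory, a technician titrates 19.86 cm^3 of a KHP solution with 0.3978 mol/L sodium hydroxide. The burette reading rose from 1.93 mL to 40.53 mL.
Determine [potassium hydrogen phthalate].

0.7732 mol/L

KHC8H4O4 + NaOH → KNaC8H4O4 + H2O
n(NaOH) = 0.03860 L × 0.3978 mol/L = 0.01536 mol
n(KHC8H4O4) = 0.01536 mol (1:1 mole ratio)
[KHC8H4O4] = 0.01536 mol / 0.01986 L = 0.7732 mol/L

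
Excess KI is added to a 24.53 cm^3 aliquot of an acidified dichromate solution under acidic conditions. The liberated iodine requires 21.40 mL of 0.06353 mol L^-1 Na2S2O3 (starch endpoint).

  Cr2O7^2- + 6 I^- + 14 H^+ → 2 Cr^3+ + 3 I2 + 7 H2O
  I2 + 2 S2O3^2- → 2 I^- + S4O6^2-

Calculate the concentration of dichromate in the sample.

0.009237 mol/L

n(S2O3^2-) = 0.02140 × 0.06353 = 1.360 × 10^-3 mol
n(I2) = n(S2O3^2-)/2 = 6.798 × 10^-4 mol
From the 1:3 ratio, n(Cr2O7^2-) in the aliquot = 1/3 × 6.798 × 10^-4 = 2.266 × 10^-4 mol
[Cr2O7^2-] = 2.266 × 10^-4 / 0.02453 = 0.009237 mol/L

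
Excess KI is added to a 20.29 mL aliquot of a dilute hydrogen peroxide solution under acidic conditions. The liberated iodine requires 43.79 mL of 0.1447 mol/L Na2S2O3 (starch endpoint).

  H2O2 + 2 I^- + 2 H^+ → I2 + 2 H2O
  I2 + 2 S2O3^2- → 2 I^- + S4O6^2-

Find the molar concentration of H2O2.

n(S2O3^2-) = 0.04379 × 0.1447 = 6.336 × 10^-3 mol
n(I2) = n(S2O3^2-)/2 = 3.168 × 10^-3 mol
n(H2O2) in the aliquot = 3.168 × 10^-3 mol (1:1 ratio)
[H2O2] = 3.168 × 10^-3 / 0.02029 = 0.1561 mol/L

0.1561 mol/L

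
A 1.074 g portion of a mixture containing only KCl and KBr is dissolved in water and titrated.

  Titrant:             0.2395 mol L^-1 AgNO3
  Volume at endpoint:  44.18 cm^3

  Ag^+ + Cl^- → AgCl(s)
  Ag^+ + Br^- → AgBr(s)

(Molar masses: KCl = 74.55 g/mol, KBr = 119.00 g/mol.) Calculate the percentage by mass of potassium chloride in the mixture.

28.91 %

n(AgNO3) = 0.04418 × 0.2395 = 0.01058 mol
Let x = n(KCl), y = n(KBr).
Titrant: 1x + 1y = 0.01058;  mass: 74.55x + 119.00y = 1.074
Solving, x = 4.165 × 10^-3 mol, y = 6.416 × 10^-3 mol
mass of KCl = 4.165 × 10^-3 × 74.55 = 0.3105 g
% KCl = 0.3105 / 1.074 × 100 = 28.91 %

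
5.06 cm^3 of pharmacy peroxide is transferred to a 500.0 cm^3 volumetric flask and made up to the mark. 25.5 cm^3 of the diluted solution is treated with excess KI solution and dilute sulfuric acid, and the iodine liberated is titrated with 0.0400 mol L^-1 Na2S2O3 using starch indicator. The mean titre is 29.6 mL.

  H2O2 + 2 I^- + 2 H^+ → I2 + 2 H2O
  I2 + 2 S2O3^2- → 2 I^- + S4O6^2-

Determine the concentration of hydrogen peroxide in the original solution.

n(S2O3^2-) = 0.0296 × 0.0400 = 1.18 × 10^-3 mol
n(I2) = n(S2O3^2-)/2 = 5.92 × 10^-4 mol
n(H2O2) in the aliquot = 5.92 × 10^-4 mol (1:1 ratio)
[H2O2]_dilute = 5.92 × 10^-4 / 0.0255 = 0.0232 mol/L
[H2O2]_original = 0.0232 × 500.0/5.06 = 2.29 mol/L

2.29 mol/L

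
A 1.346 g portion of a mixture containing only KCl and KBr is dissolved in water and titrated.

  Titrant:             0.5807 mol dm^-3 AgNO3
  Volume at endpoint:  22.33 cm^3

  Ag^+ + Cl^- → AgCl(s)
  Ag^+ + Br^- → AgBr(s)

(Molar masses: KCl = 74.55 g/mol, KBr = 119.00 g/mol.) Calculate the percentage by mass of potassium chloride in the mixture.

24.56 %

n(AgNO3) = 0.02233 × 0.5807 = 0.01297 mol
Let x = n(KCl), y = n(KBr).
Titrant: 1x + 1y = 0.01297;  mass: 74.55x + 119.00y = 1.346
Solving, x = 4.434 × 10^-3 mol, y = 8.533 × 10^-3 mol
mass of KCl = 4.434 × 10^-3 × 74.55 = 0.3305 g
% KCl = 0.3305 / 1.346 × 100 = 24.56 %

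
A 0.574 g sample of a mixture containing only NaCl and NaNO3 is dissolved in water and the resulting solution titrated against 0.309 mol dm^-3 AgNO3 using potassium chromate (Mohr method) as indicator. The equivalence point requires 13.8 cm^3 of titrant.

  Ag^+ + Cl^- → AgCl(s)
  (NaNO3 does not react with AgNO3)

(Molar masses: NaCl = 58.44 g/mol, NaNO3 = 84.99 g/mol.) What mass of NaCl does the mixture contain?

n(AgNO3) = 0.0138 × 0.309 = 4.26 × 10^-3 mol
Let x = n(NaCl), y = n(NaNO3).
Titrant: 1x = 4.26 × 10^-3;  mass: 58.44x + 84.99y = 0.574
Solving, x = 4.26 × 10^-3 mol, y = 3.82 × 10^-3 mol
mass of NaCl = 4.26 × 10^-3 × 58.44 = 0.249 g

0.249 g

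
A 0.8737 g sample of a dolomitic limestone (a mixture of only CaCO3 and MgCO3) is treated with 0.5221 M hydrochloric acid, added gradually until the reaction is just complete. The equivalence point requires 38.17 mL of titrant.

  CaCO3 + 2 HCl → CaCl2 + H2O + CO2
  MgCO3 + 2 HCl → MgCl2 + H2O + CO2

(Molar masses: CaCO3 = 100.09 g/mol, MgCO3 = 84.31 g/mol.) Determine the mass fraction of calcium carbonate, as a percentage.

n(HCl) = 0.03817 × 0.5221 = 0.01993 mol
Let x = n(CaCO3), y = n(MgCO3).
Titrant: 2x + 2y = 0.01993;  mass: 100.09x + 84.31y = 0.8737
Solving, x = 2.130 × 10^-3 mol, y = 7.834 × 10^-3 mol
mass of CaCO3 = 2.130 × 10^-3 × 100.09 = 0.2132 g
% CaCO3 = 0.2132 / 0.8737 × 100 = 24.40 %

24.40 %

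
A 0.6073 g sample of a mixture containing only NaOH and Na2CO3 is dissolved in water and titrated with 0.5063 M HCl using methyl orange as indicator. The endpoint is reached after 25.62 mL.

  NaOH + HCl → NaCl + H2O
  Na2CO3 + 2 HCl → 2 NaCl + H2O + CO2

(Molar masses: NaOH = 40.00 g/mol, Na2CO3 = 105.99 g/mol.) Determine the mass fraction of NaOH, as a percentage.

40.61 %

n(HCl) = 0.02562 × 0.5063 = 0.01297 mol
Let x = n(NaOH), y = n(Na2CO3).
Titrant: 1x + 2y = 0.01297;  mass: 40.00x + 105.99y = 0.6073
Solving, x = 6.165 × 10^-3 mol, y = 3.403 × 10^-3 mol
mass of NaOH = 6.165 × 10^-3 × 40.00 = 0.2466 g
% NaOH = 0.2466 / 0.6073 × 100 = 40.61 %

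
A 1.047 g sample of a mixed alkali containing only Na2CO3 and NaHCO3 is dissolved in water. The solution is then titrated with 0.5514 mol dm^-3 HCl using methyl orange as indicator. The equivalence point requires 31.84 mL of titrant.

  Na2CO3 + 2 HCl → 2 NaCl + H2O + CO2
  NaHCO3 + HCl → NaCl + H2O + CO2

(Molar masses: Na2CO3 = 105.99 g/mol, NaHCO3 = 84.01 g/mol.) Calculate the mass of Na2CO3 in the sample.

n(HCl) = 0.03184 × 0.5514 = 0.01756 mol
Let x = n(Na2CO3), y = n(NaHCO3).
Titrant: 2x + 1y = 0.01756;  mass: 105.99x + 84.01y = 1.047
Solving, x = 6.899 × 10^-3 mol, y = 3.759 × 10^-3 mol
mass of Na2CO3 = 6.899 × 10^-3 × 105.99 = 0.7312 g

0.7312 g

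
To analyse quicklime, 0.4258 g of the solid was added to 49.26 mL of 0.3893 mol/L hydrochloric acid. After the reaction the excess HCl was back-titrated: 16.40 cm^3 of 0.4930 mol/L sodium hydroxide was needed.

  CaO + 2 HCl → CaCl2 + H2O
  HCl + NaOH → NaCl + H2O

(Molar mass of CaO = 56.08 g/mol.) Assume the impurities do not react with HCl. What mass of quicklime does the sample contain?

n(HCl) added = 0.04926 × 0.3893 = 0.01918 mol
n(NaOH) used in back-titration = 0.01640 × 0.4930 = 8.085 × 10^-3 mol
n(HCl) left over = 8.085 × 10^-3 mol (1:1 ratio)
n(HCl) consumed by analyte = 0.01918 − 8.085 × 10^-3 = 0.01109 mol
From the 1:2 ratio, n(CaO) = 1/2 × 0.01109 = 5.546 × 10^-3 mol
mass of CaO = 5.546 × 10^-3 × 56.08 = 0.3110 g

0.3110 g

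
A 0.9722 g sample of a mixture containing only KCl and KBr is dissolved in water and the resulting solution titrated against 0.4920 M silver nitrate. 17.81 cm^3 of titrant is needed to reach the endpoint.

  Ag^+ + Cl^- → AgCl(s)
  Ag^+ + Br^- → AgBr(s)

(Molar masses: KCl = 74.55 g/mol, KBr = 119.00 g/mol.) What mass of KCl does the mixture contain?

n(AgNO3) = 0.01781 × 0.4920 = 8.763 × 10^-3 mol
Let x = n(KCl), y = n(KBr).
Titrant: 1x + 1y = 8.763 × 10^-3;  mass: 74.55x + 119.00y = 0.9722
Solving, x = 1.587 × 10^-3 mol, y = 7.176 × 10^-3 mol
mass of KCl = 1.587 × 10^-3 × 74.55 = 0.1183 g

0.1183 g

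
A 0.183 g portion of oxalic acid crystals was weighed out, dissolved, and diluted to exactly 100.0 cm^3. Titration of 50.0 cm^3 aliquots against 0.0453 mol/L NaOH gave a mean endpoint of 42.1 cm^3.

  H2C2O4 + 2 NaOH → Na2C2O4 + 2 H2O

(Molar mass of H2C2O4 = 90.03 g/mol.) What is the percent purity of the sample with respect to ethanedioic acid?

93.8 %

n(NaOH) per titration = 0.0421 × 0.0453 = 1.91 × 10^-3 mol
From the 1:2 ratio, n(H2C2O4) in each aliquot = 1/2 × 1.91 × 10^-3 = 9.54 × 10^-4 mol
n(H2C2O4) in the whole flask = 9.54 × 10^-4 × 100.0/50.0 = 1.91 × 10^-3 mol
mass of H2C2O4 = 1.91 × 10^-3 × 90.03 = 0.172 g
% H2C2O4 = 0.172 / 0.183 × 100 = 93.8 %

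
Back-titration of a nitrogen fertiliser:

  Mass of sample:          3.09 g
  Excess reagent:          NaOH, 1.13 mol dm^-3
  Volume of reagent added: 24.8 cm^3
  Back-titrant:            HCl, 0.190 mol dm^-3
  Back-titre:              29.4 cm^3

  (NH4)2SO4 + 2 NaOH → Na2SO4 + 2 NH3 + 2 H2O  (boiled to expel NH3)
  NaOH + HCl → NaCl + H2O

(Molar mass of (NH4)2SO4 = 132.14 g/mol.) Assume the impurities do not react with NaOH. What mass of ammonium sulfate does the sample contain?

1.48 g

n(NaOH) added = 0.0248 × 1.13 = 0.0280 mol
n(HCl) used in back-titration = 0.0294 × 0.190 = 5.59 × 10^-3 mol
n(NaOH) left over = 5.59 × 10^-3 mol (1:1 ratio)
n(NaOH) consumed by analyte = 0.0280 − 5.59 × 10^-3 = 0.0224 mol
From the 1:2 ratio, n((NH4)2SO4) = 1/2 × 0.0224 = 0.0112 mol
mass of (NH4)2SO4 = 0.0112 × 132.14 = 1.48 g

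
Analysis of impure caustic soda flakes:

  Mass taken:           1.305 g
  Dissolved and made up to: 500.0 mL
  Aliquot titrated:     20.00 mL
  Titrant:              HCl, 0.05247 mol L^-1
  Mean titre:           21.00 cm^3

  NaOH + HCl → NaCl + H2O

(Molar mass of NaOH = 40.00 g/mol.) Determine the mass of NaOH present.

n(HCl) per titration = 0.02100 × 0.05247 = 1.102 × 10^-3 mol
n(NaOH) in each aliquot = 1.102 × 10^-3 mol (1:1 ratio)
n(NaOH) in the whole flask = 1.102 × 10^-3 × 500.0/20.00 = 0.02755 mol
mass of NaOH = 0.02755 × 40.00 = 1.102 g

1.102 g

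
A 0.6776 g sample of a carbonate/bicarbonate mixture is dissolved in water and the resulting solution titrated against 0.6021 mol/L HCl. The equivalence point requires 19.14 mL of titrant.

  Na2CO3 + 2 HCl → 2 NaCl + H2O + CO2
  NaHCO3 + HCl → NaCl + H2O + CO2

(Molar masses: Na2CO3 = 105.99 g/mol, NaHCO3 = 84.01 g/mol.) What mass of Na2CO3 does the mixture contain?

0.4965 g

n(HCl) = 0.01914 × 0.6021 = 0.01152 mol
Let x = n(Na2CO3), y = n(NaHCO3).
Titrant: 2x + 1y = 0.01152;  mass: 105.99x + 84.01y = 0.6776
Solving, x = 4.684 × 10^-3 mol, y = 2.156 × 10^-3 mol
mass of Na2CO3 = 4.684 × 10^-3 × 105.99 = 0.4965 g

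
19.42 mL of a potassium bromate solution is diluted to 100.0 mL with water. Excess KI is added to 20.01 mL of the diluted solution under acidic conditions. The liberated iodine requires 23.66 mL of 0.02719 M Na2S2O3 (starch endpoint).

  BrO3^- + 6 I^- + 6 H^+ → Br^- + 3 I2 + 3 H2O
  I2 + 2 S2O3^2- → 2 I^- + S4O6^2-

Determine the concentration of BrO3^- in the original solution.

n(S2O3^2-) = 0.02366 × 0.02719 = 6.433 × 10^-4 mol
n(I2) = n(S2O3^2-)/2 = 3.217 × 10^-4 mol
From the 1:3 ratio, n(BrO3^-) in the aliquot = 1/3 × 3.217 × 10^-4 = 1.072 × 10^-4 mol
[BrO3^-]_dilute = 1.072 × 10^-4 / 0.02001 = 0.005358 mol/L
[BrO3^-]_original = 0.005358 × 100.0/19.42 = 0.02759 mol/L

0.02759 M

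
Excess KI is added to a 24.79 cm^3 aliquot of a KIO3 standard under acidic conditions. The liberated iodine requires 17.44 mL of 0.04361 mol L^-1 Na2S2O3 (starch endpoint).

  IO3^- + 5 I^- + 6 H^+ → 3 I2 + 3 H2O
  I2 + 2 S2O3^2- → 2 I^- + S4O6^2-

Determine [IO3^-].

0.005113 mol/L

n(S2O3^2-) = 0.01744 × 0.04361 = 7.606 × 10^-4 mol
n(I2) = n(S2O3^2-)/2 = 3.803 × 10^-4 mol
From the 1:3 ratio, n(IO3^-) in the aliquot = 1/3 × 3.803 × 10^-4 = 1.268 × 10^-4 mol
[IO3^-] = 1.268 × 10^-4 / 0.02479 = 0.005113 mol/L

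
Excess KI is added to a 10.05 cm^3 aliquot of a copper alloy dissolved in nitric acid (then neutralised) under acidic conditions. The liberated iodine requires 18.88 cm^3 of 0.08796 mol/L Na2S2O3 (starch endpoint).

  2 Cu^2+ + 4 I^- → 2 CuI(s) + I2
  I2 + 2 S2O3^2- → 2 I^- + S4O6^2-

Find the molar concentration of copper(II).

n(S2O3^2-) = 0.01888 × 0.08796 = 1.661 × 10^-3 mol
n(I2) = n(S2O3^2-)/2 = 8.303 × 10^-4 mol
From the 2:1 ratio, n(Cu2+) in the aliquot = 2/1 × 8.303 × 10^-4 = 1.661 × 10^-3 mol
[Cu2+] = 1.661 × 10^-3 / 0.01005 = 0.1652 mol/L

0.1652 mol/L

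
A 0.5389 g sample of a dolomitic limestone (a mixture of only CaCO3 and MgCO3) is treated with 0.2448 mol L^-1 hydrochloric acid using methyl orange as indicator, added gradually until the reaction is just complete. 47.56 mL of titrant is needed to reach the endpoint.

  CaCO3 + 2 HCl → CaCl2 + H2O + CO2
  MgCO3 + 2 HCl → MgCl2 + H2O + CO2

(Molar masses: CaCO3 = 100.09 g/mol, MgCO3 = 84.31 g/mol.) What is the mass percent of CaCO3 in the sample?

n(HCl) = 0.04756 × 0.2448 = 0.01164 mol
Let x = n(CaCO3), y = n(MgCO3).
Titrant: 2x + 2y = 0.01164;  mass: 100.09x + 84.31y = 0.5389
Solving, x = 3.048 × 10^-3 mol, y = 2.773 × 10^-3 mol
mass of CaCO3 = 3.048 × 10^-3 × 100.09 = 0.3051 g
% CaCO3 = 0.3051 / 0.5389 × 100 = 56.62 %

56.62 %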